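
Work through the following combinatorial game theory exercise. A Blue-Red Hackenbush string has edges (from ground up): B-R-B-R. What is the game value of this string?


Edges (from ground): B-R-B-R
By Berlekamp's sign-expansion rule, a Blue-Red Hackenbush stalk has the value of the surreal number whose sign sequence is the edge sequence with B -> + and R -> -.
Sign sequence: +-+-
Trace the sign expansion in the surreal number tree, starting from 0:
Edge 1: B (sign +) -> bounds (0, +inf), value = 1
Edge 2: R (sign -) -> bounds (0, 1), value = 1/2
Edge 3: B (sign +) -> bounds (1/2, 1), value = 3/4
Edge 4: R (sign -) -> bounds (1/2, 3/4), value = 5/8
Game value = 5/8

5/8


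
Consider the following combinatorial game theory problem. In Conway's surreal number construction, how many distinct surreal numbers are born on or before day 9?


Day 0: {|} = 0 is born. Count = 1.
Day n: the number of surreal numbers born by day n is 2^(n+1) - 1.
By day 0: 2^1 - 1 = 1
By day 1: 2^2 - 1 = 3
By day 2: 2^3 - 1 = 7
By day 3: 2^4 - 1 = 15
By day 4: 2^5 - 1 = 31
By day 5: 2^6 - 1 = 63
By day 6: 2^7 - 1 = 127
By day 7: 2^8 - 1 = 255
By day 8: 2^9 - 1 = 511
By day 9: 2^10 - 1 = 1023
By day 9: 1023 surreal numbers.

1023


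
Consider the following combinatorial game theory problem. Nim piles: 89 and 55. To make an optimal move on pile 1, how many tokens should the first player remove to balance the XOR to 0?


Piles: 89 and 55
Current XOR: 89 XOR 55 = 110 (non-zero, so this is an N-position).
To make the XOR zero, we need to find a move that balances the piles.
For pile 1 (size 89): target = 89 XOR 110 = 55
We reduce pile 1 from 89 to 55.
Tokens removed: 89 - 55 = 34
Verification: 55 XOR 55 = 0

34


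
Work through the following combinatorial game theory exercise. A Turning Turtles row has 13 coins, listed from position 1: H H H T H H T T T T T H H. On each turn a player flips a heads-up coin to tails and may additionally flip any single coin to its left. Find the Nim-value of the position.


Coins: H H H T H H T T T T T H H
Key fact: a single head at position k behaves exactly like a Nim heap of size k (turning it to T and optionally flipping a coin at j < k corresponds to moving the heap from k to j, or to 0), and heads combine as a disjunctive sum (two heads at the same place would cancel, matching j XOR j = 0). So the Nim-value is the XOR of the 1-indexed positions of the heads.
Face-up positions (1-indexed): [1, 2, 3, 5, 6, 12, 13]
XOR 0 with 1: 0 XOR 1 = 1
XOR 1 with 2: 1 XOR 2 = 3
XOR 3 with 3: 3 XOR 3 = 0
XOR 0 with 5: 0 XOR 5 = 5
XOR 5 with 6: 5 XOR 6 = 3
XOR 3 with 12: 3 XOR 12 = 15
XOR 15 with 13: 15 XOR 13 = 2
Nim-value = 2

2


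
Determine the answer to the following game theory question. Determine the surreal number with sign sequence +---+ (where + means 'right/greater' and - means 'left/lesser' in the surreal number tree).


Sign expansion: +---+
Rule: track bounds (lo, hi), initially (-inf, +inf). On '+', the current value becomes lo and we move to the simplest number in (value, hi): value + 1 if hi = +inf, otherwise the midpoint (value + hi)/2. On '-', the current value becomes hi and we move to value - 1 if lo = -inf, otherwise the midpoint (lo + value)/2.
Start at 0.
Step 1: sign = +, move right. Bounds: (0, +inf). Value = 1
Step 2: sign = -, move left. Bounds: (0, 1). Value = 1/2
Step 3: sign = -, move left. Bounds: (0, 1/2). Value = 1/4
Step 4: sign = -, move left. Bounds: (0, 1/4). Value = 1/8
Step 5: sign = +, move right. Bounds: (1/8, 1/4). Value = 3/16
The surreal number with sign expansion +---+ is 3/16.

3/16


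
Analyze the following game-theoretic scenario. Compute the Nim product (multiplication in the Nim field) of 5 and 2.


Nim multiplication is bilinear over XOR: (u XOR v) * w = (u*w) XOR (v*w).
So we split each operand into its bit components and XOR the pairwise Nim products.
5 = 1 + 4 (as XOR of powers of 2).
2 = 2 (as XOR of powers of 2).
Using the standard Nim-product table on single bits:
  2*2 = 3,   2*4 = 8,   2*8 = 12,
  4*4 = 6,   4*8 = 11,  8*8 = 13,
and  1*x = x (identity), k*l = l*k (commutative).
Pairwise Nim products:
  1 * 2 = 2
  4 * 2 = 8
XOR them: 2 XOR 8 = 10.
Result: 5 * 2 = 10 (in Nim).

10


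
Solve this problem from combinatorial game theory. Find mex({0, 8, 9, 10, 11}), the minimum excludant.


Set = {0, 8, 9, 10, 11}
0 is in the set.
1 is NOT in the set. This is the mex.
mex = 1

1


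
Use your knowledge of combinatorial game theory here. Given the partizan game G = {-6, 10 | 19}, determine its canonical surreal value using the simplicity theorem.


Left options: {-6, 10}, max = 10
Right options: {19}, min = 19
All options are numbers and max(Left) < min(Right), so by the simplicity theorem the value is the simplest (earliest-born) number strictly between 10 and 19.
Integers 11 through 18 all lie strictly between 10 and 19.
Among integers, the simplest (lowest birthday = smallest |n|; 0 is born on day 0, +-n on day n) is 11.
No non-integer in the interval can be simpler: if x is a non-integer in the interval, then floor(x) or ceil(x) also lies in the interval (the interval contains an integer), and both are proper prefixes of x's sign expansion, i.e. born earlier. So the game value is 11.
Game value = 11

11


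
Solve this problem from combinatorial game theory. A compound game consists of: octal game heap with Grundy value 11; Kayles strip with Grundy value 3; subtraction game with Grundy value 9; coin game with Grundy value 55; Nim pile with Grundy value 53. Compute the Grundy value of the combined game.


By the Sprague-Grundy theorem, the Grundy value of a sum of games is the XOR of individual Grundy values.
octal game heap: Grundy value = 11. Running XOR: 0 XOR 11 = 11
Kayles strip: Grundy value = 3. Running XOR: 11 XOR 3 = 8
subtraction game: Grundy value = 9. Running XOR: 8 XOR 9 = 1
coin game: Grundy value = 55. Running XOR: 1 XOR 55 = 54
Nim pile: Grundy value = 53. Running XOR: 54 XOR 53 = 3
The combined Grundy value is 3.

3


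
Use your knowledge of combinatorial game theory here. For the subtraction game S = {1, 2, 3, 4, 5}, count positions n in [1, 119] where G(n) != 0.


Subtraction set S = {1, 2, 3, 4, 5}, so G(n) = n mod 6.
G(n) = 0 when n is a multiple of 6.
Multiples of 6 in [1, 119]: 19
N-positions (nonzero Grundy) = 119 - 19 = 100

100


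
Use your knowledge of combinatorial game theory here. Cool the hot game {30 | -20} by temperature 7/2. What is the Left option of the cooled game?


Original game: {30 | -20} (a switch {a | b} with a > b).
Cooling by t (for t below the temperature (a - b)/2 = 25) taxes each move by t: {a | b} cooled by t is {a - t | b + t}.
Cooling amount: t = 7/2
Cooled Left option: 30 - 7/2 = 53/2
Cooled Right option: -20 + 7/2 = -33/2
Cooled game: {53/2 | -33/2}
Left option = 53/2

53/2


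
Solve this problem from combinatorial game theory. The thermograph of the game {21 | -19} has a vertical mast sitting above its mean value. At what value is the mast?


Game = {21 | -19}, a switch {a | b} with numbers a > b.
Its thermograph has left wall a - t and right wall b + t, which meet at t = (a - b)/2, where both equal (a + b)/2. So the mast (mean value) is at (a + b)/2.
Mean = (21 + (-19))/2 = 2/2 = 1

1


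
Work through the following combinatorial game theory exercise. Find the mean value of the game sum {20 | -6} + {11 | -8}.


G1 = {20 | -6}, G2 = {11 | -8}
Each is a switch {a | b} with numbers a > b; its mean value is (a + b)/2, and mean value is additive over game sums: m(G1 + G2) = m(G1) + m(G2).
Mean of G1 = (20 + (-6))/2 = 14/2 = 7
Mean of G2 = (11 + (-8))/2 = 3/2 = 3/2
Mean of G1 + G2 = 7 + 3/2 = 17/2

17/2


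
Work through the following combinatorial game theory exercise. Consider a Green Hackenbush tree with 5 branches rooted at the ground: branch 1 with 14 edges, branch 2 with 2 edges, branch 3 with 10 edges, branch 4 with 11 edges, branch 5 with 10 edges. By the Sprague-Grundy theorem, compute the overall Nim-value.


The tree has 5 branches from the ground vertex.
In Green Hackenbush, the Nim-value of a simple path of length k is k.
Branch 1: length 14, Nim-value = 14
Branch 2: length 2, Nim-value = 2
Branch 3: length 10, Nim-value = 10
Branch 4: length 11, Nim-value = 11
Branch 5: length 10, Nim-value = 10
Total Nim-value = XOR of all branch values:
0 XOR 14 = 14
14 XOR 2 = 12
12 XOR 10 = 6
6 XOR 11 = 13
13 XOR 10 = 7
Nim-value of the tree = 7

7


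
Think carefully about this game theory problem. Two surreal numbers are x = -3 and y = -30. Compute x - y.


x = -3, y = -30
x - y = -3 - -30 = 27

27


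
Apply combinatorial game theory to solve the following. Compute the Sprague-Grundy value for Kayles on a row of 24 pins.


Kayles: a move removes 1 or 2 adjacent pins from a contiguous row.
Removing pins from a row of k leaves two independent rows (a, b) with a + b = k - 1 (one pin) or a + b = k - 2 (two pins); an end removal gives a = 0.
By Sprague-Grundy, G(k) = mex{ G(a) XOR G(b) } over all these splits. G(0) = 0.
G(1): splits (0,0):0^0=0 -> mex({0}) = 1
G(2): splits (0,1):0^1=1 (0,0):0^0=0 -> mex({0, 1}) = 2
G(3): splits (0,2):0^2=2 (1,1):1^1=0 (0,1):0^1=1 -> mex({0, 1, 2}) = 3
G(4): splits (0,3):0^3=3 (1,2):1^2=3 (0,2):0^2=2 (1,1):1^1=0 -> mex({0, 2, 3}) = 1
G(5): splits (0,4):0^1=1 (1,3):1^3=2 (2,2):2^2=0 (0,3):0^3=3 (1,2):1^2=3 -> mex({0, 1, 2, 3}) = 4
G(6) = mex({0, 1, 2, 4}) = 3
G(7) = mex({0, 1, 3, 4, 5}) = 2
G(8) = mex({0, 2, 3, 5, 6}) = 1
G(9) = mex({0, 1, 2, 3, 6, 7}) = 4
G(10) = mex({0, 1, 3, 4, 5, 7}) = 2
G(11) = mex({0, 1, 2, 3, 4, 5}) = 6
G(12) = mex({0, 1, 2, 3, 5, 6, 7}) = 4
G(13) = mex({0, 2, 3, 4, 6, 7}) = 1
G(14) = mex({0, 1, 4, 5, 6, 7}) = 2
G(15) = mex({0, 1, 2, 3, 4, 5, 6}) = 7
G(16) = mex({0, 2, 3, 5, 6, 7}) = 1
G(17) = mex({0, 1, 2, 3, 5, 6, 7}) = 4
G(18) = mex({0, 1, 2, 4, 5, 6}) = 3
G(19) = mex({0, 1, 3, 4, 5, 7}) = 2
G(20) = mex({0, 2, 3, 4, 5, 6, 7}) = 1
G(21) = mex({0, 1, 2, 3, 5, 6, 7}) = 4
G(22) = mex({0, 1, 2, 3, 4, 5, 7}) = 6
G(23) = mex({0, 1, 2, 3, 4, 5, 6}) = 7
G(24) = mex({0, 1, 2, 3, 5, 6, 7}) = 4
Therefore G(24) = 4.

4


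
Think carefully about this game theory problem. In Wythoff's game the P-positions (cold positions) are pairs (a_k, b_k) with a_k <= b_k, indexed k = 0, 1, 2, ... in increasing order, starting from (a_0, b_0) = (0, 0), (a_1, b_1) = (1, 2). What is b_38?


By Wythoff's theorem, a_k = floor(k * phi) and b_k = floor(k * phi^2) = a_k + k, where phi = (1 + sqrt(5))/2 is the golden ratio.
phi = (1 + sqrt(5))/2 = 1.618034
phi^2 = phi + 1 = 2.618034
k = 38
k * phi^2 = 38 * 2.618034 = 99.485292
b_38 = floor(k * phi^2) = 99 (check: a_38 + k = 61 + 38 = 99)

99


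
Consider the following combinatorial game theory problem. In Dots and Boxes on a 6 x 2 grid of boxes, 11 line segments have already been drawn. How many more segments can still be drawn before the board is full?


Grid: 6 x 2 boxes, i.e. 7 rows and 3 columns of dots.
Horizontal edges: (rows + 1) * cols = 7 * 2 = 14
Vertical edges: rows * (cols + 1) = 6 * 3 = 18
Total edges: 14 + 18 = 32
Edges drawn: 11
Remaining: 32 - 11 = 21

21


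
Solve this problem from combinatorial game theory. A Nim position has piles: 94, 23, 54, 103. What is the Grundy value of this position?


We need the XOR (exclusive or) of all pile sizes.
After XOR-ing pile 1 (size 94): 0 XOR 94 = 94
After XOR-ing pile 2 (size 23): 94 XOR 23 = 73
After XOR-ing pile 3 (size 54): 73 XOR 54 = 127
After XOR-ing pile 4 (size 103): 127 XOR 103 = 24
The Nim-value of this position is 24.

24


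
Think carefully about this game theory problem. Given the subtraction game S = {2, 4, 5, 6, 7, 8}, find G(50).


The subtraction set is S = {2, 4, 5, 6, 7, 8}.
G(k) = mex{ G(k - s) : s in S, s <= k }. We compute iteratively: G(0) = 0.
G(1) = mex({}) = 0
G(2) = mex({0}) = 1
G(3) = mex({0}) = 1
G(4) = mex({0, 1}) = 2
G(5) = mex({0, 1}) = 2
G(6) = mex({0, 1, 2}) = 3
G(7) = mex({0, 1, 2}) = 3
G(8) = mex({0, 1, 2, 3}) = 4
G(9) = mex({0, 1, 2, 3}) = 4
G(10) = mex({1, 2, 3, 4}) = 0
G(11) = mex({1, 2, 3, 4}) = 0
G(12) = mex({0, 2, 3, 4}) = 1
G(13) = mex({0, 2, 3, 4}) = 1
G(14) = mex({0, 1, 3, 4}) = 2
G(15) = mex({0, 1, 3, 4}) = 2
G(16) = mex({0, 1, 2, 4}) = 3
G(17) = mex({0, 1, 2, 4}) = 3
Observe that G(10)..G(17) = 0, 0, 1, 1, 2, 2, 3, 3 repeats G(0)..G(7) = 0, 0, 1, 1, 2, 2, 3, 3.
For k >= max(S) = 8, G(k) is determined by the previous 8 values G(k-8)..G(k-1); a window of 8 consecutive values has recurred shifted by 10, so by induction G(k + 10) = G(k) for all k >= 0: the sequence is periodic from the start with period 10.
One period: G(0..9) = 0, 0, 1, 1, 2, 2, 3, 3, 4, 4.
50 mod 10 = 0, so G(50) = G(0) = 0.

0


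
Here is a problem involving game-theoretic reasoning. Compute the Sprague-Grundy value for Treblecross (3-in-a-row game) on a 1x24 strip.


Treblecross: place X on empty cells; 3-in-a-row wins.
Playing within two cells of an existing X lets the opponent win at once, so sensible play treats the cells i-2..i+2 around each X as dead. The player left with no safe cell loses, so this is a normal-play take-away game on strips of safe cells.
Placing X at cell i (0-indexed) of a strip of k safe cells leaves independent strips of sizes max(0, i-2) and max(0, k-i-3). Hence G(k) = mex{ G(max(0,i-2)) XOR G(max(0,k-i-3)) : 0 <= i < k }, with G(0) = 0.
G(1): splits (0,0):0^0=0 -> mex({0}) = 1
G(2): splits (0,0):0^0=0 -> mex({0}) = 1
G(3): splits (0,0):0^0=0 -> mex({0}) = 1
G(4): splits (0,1):0^1=1 (0,0):0^0=0 -> mex({0, 1}) = 2
G(5): splits (0,2):0^1=1 (0,1):0^1=1 (0,0):0^0=0 -> mex({0, 1}) = 2
G(6) = mex({1}) = 0
G(7) = mex({0, 1, 2}) = 3
G(8) = mex({0, 1, 2}) = 3
G(9) = mex({0, 2}) = 1
G(10) = mex({0, 2, 3}) = 1
G(11) = mex({0, 3}) = 1
G(12) = mex({1, 3}) = 0
G(13) = mex({0, 1, 2, 3}) = 4
G(14) = mex({0, 1, 2}) = 3
G(15) = mex({0, 1, 2}) = 3
G(16) = mex({0, 1, 2, 4}) = 3
G(17) = mex({0, 1, 3, 4}) = 2
G(18) = mex({0, 1, 3, 4}) = 2
G(19) = mex({0, 1, 3, 5}) = 2
G(20) = mex({0, 1, 2, 3, 5}) = 4
G(21) = mex({0, 1, 2, 3, 5}) = 4
G(22) = mex({1, 2, 6}) = 0
G(23) = mex({0, 1, 2, 3, 4, 6}) = 5
G(24) = mex({0, 1, 2, 3, 4}) = 5
Therefore G(24) = 5.

5


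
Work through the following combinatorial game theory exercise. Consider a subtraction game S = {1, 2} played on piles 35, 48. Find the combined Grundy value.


Subtraction set: {1, 2}
For this subtraction set, G(n) = n mod 3 (period = max + 1 = 3).
Pile 1 (size 35): G(35) = 35 mod 3 = 2
Pile 2 (size 48): G(48) = 48 mod 3 = 0
Total Grundy value = XOR of all: 2 XOR 0 = 2

2


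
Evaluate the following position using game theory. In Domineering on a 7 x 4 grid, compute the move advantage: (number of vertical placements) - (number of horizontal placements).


Board is 7 x 4 (rows x cols).
Left (vertical) placements: (rows-1) * cols = 6 * 4 = 24
Right (horizontal) placements: rows * (cols-1) = 7 * 3 = 21
Advantage = Left - Right = 24 - 21 = 3

3


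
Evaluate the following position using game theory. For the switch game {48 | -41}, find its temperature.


The game is {48 | -41}, a switch {a | b} with numbers a > b.
Cooling {a | b} by t gives {a - t | b + t}, which stops being hot when a - t = b + t, i.e. at t = (a - b)/2. So the temperature of a switch is (a - b)/2.
Temperature = (Left option - Right option) / 2
= (48 - (-41)) / 2
= 89 / 2
= 89/2

89/2


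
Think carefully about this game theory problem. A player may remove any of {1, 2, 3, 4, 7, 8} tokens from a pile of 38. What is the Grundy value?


The subtraction set is S = {1, 2, 3, 4, 7, 8}.
G(k) = mex{ G(k - s) : s in S, s <= k }. We compute iteratively: G(0) = 0.
G(1) = mex({0}) = 1
G(2) = mex({0, 1}) = 2
G(3) = mex({0, 1, 2}) = 3
G(4) = mex({0, 1, 2, 3}) = 4
G(5) = mex({1, 2, 3, 4}) = 0
G(6) = mex({0, 2, 3, 4}) = 1
G(7) = mex({0, 1, 3, 4}) = 2
G(8) = mex({0, 1, 2, 4}) = 3
G(9) = mex({0, 1, 2, 3}) = 4
G(10) = mex({1, 2, 3, 4}) = 0
G(11) = mex({0, 2, 3, 4}) = 1
G(12) = mex({0, 1, 3, 4}) = 2
Observe that G(5)..G(12) = 0, 1, 2, 3, 4, 0, 1, 2 repeats G(0)..G(7) = 0, 1, 2, 3, 4, 0, 1, 2.
For k >= max(S) = 8, G(k) is determined by the previous 8 values G(k-8)..G(k-1); a window of 8 consecutive values has recurred shifted by 5, so by induction G(k + 5) = G(k) for all k >= 0: the sequence is periodic from the start with period 5.
One period: G(0..4) = 0, 1, 2, 3, 4.
38 mod 5 = 3, so G(38) = G(3) = 3.

3


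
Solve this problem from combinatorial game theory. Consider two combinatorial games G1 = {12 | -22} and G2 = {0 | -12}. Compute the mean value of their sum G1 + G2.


G1 = {12 | -22}, G2 = {0 | -12}
Each is a switch {a | b} with numbers a > b; its mean value is (a + b)/2, and mean value is additive over game sums: m(G1 + G2) = m(G1) + m(G2).
Mean of G1 = (12 + (-22))/2 = -10/2 = -5
Mean of G2 = (0 + (-12))/2 = -12/2 = -6
Mean of G1 + G2 = -5 + -6 = -11

-11


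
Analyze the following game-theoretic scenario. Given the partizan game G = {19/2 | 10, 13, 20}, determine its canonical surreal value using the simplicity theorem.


Left options: {19/2}, max = 19/2
Right options: {10, 13, 20}, min = 10
All options are numbers and max(Left) < min(Right), so by the simplicity theorem the value is the simplest (earliest-born) number strictly between 19/2 and 10.
No integer lies strictly between 19/2 and 10, so the value is the dyadic rational m/2^k in the interval with the smallest k (then m odd); search k = 1, 2, ...:
Denominator 2: no odd multiple of 1/2 lies strictly between 19/2 and 10.
Denominator 4: 39/4 lies strictly between 19/2 and 10 -- found.
The simplest number in the interval is 39/4.
Game value = 39/4

39/4


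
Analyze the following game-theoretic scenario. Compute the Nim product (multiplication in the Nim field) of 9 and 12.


Nim multiplication is bilinear over XOR: (u XOR v) * w = (u*w) XOR (v*w).
So we split each operand into its bit components and XOR the pairwise Nim products.
9 = 1 + 8 (as XOR of powers of 2).
12 = 4 + 8 (as XOR of powers of 2).
Using the standard Nim-product table on single bits:
  2*2 = 3,   2*4 = 8,   2*8 = 12,
  4*4 = 6,   4*8 = 11,  8*8 = 13,
and  1*x = x (identity), k*l = l*k (commutative).
Pairwise Nim products:
  1 * 4 = 4
  1 * 8 = 8
  8 * 4 = 11
  8 * 8 = 13
XOR them: 4 XOR 8 XOR 11 XOR 13 = 10.
Result: 9 * 12 = 10 (in Nim).

10


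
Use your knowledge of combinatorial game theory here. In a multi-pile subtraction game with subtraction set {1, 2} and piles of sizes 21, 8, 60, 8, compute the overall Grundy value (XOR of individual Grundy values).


Subtraction set: {1, 2}
For this subtraction set, G(n) = n mod 3 (period = max + 1 = 3).
Pile 1 (size 21): G(21) = 21 mod 3 = 0
Pile 2 (size 8): G(8) = 8 mod 3 = 2
Pile 3 (size 60): G(60) = 60 mod 3 = 0
Pile 4 (size 8): G(8) = 8 mod 3 = 2
Total Grundy value = XOR of all: 0 XOR 2 XOR 0 XOR 2 = 0

0


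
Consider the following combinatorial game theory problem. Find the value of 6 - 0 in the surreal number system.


x = 6, y = 0
x - y = 6 - 0 = 6

6


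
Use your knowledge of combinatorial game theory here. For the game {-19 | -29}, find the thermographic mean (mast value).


Game = {-19 | -29}, a switch {a | b} with numbers a > b.
Its thermograph has left wall a - t and right wall b + t, which meet at t = (a - b)/2, where both equal (a + b)/2. So the mast (mean value) is at (a + b)/2.
Mean = (-19 + (-29))/2 = -48/2 = -24

-24


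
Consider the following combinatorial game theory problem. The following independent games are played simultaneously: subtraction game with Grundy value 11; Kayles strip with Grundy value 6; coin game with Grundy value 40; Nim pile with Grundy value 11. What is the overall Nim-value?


By the Sprague-Grundy theorem, the Grundy value of a sum of games is the XOR of individual Grundy values.
subtraction game: Grundy value = 11. Running XOR: 0 XOR 11 = 11
Kayles strip: Grundy value = 6. Running XOR: 11 XOR 6 = 13
coin game: Grundy value = 40. Running XOR: 13 XOR 40 = 37
Nim pile: Grundy value = 11. Running XOR: 37 XOR 11 = 46
The combined Grundy value is 46.

46


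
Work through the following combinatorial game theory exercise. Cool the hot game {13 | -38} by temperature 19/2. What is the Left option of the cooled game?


Original game: {13 | -38} (a switch {a | b} with a > b).
Cooling by t (for t below the temperature (a - b)/2 = 51/2) taxes each move by t: {a | b} cooled by t is {a - t | b + t}.
Cooling amount: t = 19/2
Cooled Left option: 13 - 19/2 = 7/2
Cooled Right option: -38 + 19/2 = -57/2
Cooled game: {7/2 | -57/2}
Left option = 7/2

7/2


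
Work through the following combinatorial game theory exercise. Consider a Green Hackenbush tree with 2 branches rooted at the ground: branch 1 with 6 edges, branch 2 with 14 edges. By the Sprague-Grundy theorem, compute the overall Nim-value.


The tree has 2 branches from the ground vertex.
In Green Hackenbush, the Nim-value of a simple path of length k is k.
Branch 1: length 6, Nim-value = 6
Branch 2: length 14, Nim-value = 14
Total Nim-value = XOR of all branch values:
0 XOR 6 = 6
6 XOR 14 = 8
Nim-value of the tree = 8

8


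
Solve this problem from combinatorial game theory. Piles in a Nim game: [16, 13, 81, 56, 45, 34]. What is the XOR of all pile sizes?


We need the XOR (exclusive or) of all pile sizes.
After XOR-ing pile 1 (size 16): 0 XOR 16 = 16
After XOR-ing pile 2 (size 13): 16 XOR 13 = 29
After XOR-ing pile 3 (size 81): 29 XOR 81 = 76
After XOR-ing pile 4 (size 56): 76 XOR 56 = 116
After XOR-ing pile 5 (size 45): 116 XOR 45 = 89
After XOR-ing pile 6 (size 34): 89 XOR 34 = 123
The Nim-value of this position is 123.

123


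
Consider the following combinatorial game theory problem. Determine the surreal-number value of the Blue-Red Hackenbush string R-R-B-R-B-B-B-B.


Edges (from ground): R-R-B-R-B-B-B-B
By Berlekamp's sign-expansion rule, a Blue-Red Hackenbush stalk has the value of the surreal number whose sign sequence is the edge sequence with B -> + and R -> -.
Sign sequence: --+-++++
Trace the sign expansion in the surreal number tree, starting from 0:
Edge 1: R (sign -) -> bounds (-inf, 0), value = -1
Edge 2: R (sign -) -> bounds (-inf, -1), value = -2
Edge 3: B (sign +) -> bounds (-2, -1), value = -3/2
Edge 4: R (sign -) -> bounds (-2, -3/2), value = -7/4
Edge 5: B (sign +) -> bounds (-7/4, -3/2), value = -13/8
Edge 6: B (sign +) -> bounds (-13/8, -3/2), value = -25/16
Edge 7: B (sign +) -> bounds (-25/16, -3/2), value = -49/32
Edge 8: B (sign +) -> bounds (-49/32, -3/2), value = -97/64
Game value = -97/64

-97/64


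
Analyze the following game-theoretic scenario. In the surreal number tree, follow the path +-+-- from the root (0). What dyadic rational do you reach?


Sign expansion: +-+--
Rule: track bounds (lo, hi), initially (-inf, +inf). On '+', the current value becomes lo and we move to the simplest number in (value, hi): value + 1 if hi = +inf, otherwise the midpoint (value + hi)/2. On '-', the current value becomes hi and we move to value - 1 if lo = -inf, otherwise the midpoint (lo + value)/2.
Start at 0.
Step 1: sign = +, move right. Bounds: (0, +inf). Value = 1
Step 2: sign = -, move left. Bounds: (0, 1). Value = 1/2
Step 3: sign = +, move right. Bounds: (1/2, 1). Value = 3/4
Step 4: sign = -, move left. Bounds: (1/2, 3/4). Value = 5/8
Step 5: sign = -, move left. Bounds: (1/2, 5/8). Value = 9/16
The surreal number with sign expansion +-+-- is 9/16.

9/16


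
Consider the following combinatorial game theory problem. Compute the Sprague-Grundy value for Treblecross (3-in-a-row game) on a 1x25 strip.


Treblecross: place X on empty cells; 3-in-a-row wins.
Playing within two cells of an existing X lets the opponent win at once, so sensible play treats the cells i-2..i+2 around each X as dead. The player left with no safe cell loses, so this is a normal-play take-away game on strips of safe cells.
Placing X at cell i (0-indexed) of a strip of k safe cells leaves independent strips of sizes max(0, i-2) and max(0, k-i-3). Hence G(k) = mex{ G(max(0,i-2)) XOR G(max(0,k-i-3)) : 0 <= i < k }, with G(0) = 0.
G(1): splits (0,0):0^0=0 -> mex({0}) = 1
G(2): splits (0,0):0^0=0 -> mex({0}) = 1
G(3): splits (0,0):0^0=0 -> mex({0}) = 1
G(4): splits (0,1):0^1=1 (0,0):0^0=0 -> mex({0, 1}) = 2
G(5): splits (0,2):0^1=1 (0,1):0^1=1 (0,0):0^0=0 -> mex({0, 1}) = 2
G(6) = mex({1}) = 0
G(7) = mex({0, 1, 2}) = 3
G(8) = mex({0, 1, 2}) = 3
G(9) = mex({0, 2}) = 1
G(10) = mex({0, 2, 3}) = 1
G(11) = mex({0, 3}) = 1
G(12) = mex({1, 3}) = 0
G(13) = mex({0, 1, 2, 3}) = 4
G(14) = mex({0, 1, 2}) = 3
G(15) = mex({0, 1, 2}) = 3
G(16) = mex({0, 1, 2, 4}) = 3
G(17) = mex({0, 1, 3, 4}) = 2
G(18) = mex({0, 1, 3, 4}) = 2
G(19) = mex({0, 1, 3, 5}) = 2
G(20) = mex({0, 1, 2, 3, 5}) = 4
G(21) = mex({0, 1, 2, 3, 5}) = 4
G(22) = mex({1, 2, 6}) = 0
G(23) = mex({0, 1, 2, 3, 4, 6}) = 5
G(24) = mex({0, 1, 2, 3, 4}) = 5
G(25) = mex({0, 1, 3, 4, 7}) = 2
Therefore G(25) = 2.

2


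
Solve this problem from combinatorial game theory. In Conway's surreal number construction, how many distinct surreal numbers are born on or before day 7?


Day 0: {|} = 0 is born. Count = 1.
Day n: the number of surreal numbers born by day n is 2^(n+1) - 1.
By day 0: 2^1 - 1 = 1
By day 1: 2^2 - 1 = 3
By day 2: 2^3 - 1 = 7
By day 3: 2^4 - 1 = 15
By day 4: 2^5 - 1 = 31
By day 5: 2^6 - 1 = 63
By day 6: 2^7 - 1 = 127
By day 7: 2^8 - 1 = 255
By day 7: 255 surreal numbers.

255


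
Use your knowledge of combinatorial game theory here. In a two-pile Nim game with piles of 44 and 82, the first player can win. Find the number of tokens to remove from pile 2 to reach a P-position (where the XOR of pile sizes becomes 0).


Piles: 44 and 82
Current XOR: 44 XOR 82 = 126 (non-zero, so this is an N-position).
To make the XOR zero, we need to find a move that balances the piles.
For pile 2 (size 82): target = 82 XOR 126 = 44
We reduce pile 2 from 82 to 44.
Tokens removed: 82 - 44 = 38
Verification: 44 XOR 44 = 0

38


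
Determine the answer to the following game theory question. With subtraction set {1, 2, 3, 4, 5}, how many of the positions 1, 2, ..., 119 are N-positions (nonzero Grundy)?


Subtraction set S = {1, 2, 3, 4, 5}, so G(n) = n mod 6.
G(n) = 0 when n is a multiple of 6.
Multiples of 6 in [1, 119]: 19
N-positions (nonzero Grundy) = 119 - 19 = 100

100


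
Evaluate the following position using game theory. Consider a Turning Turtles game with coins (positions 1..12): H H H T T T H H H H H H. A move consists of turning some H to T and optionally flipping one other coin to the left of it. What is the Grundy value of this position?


Coins: H H H T T T H H H H H H
Key fact: a single head at position k behaves exactly like a Nim heap of size k (turning it to T and optionally flipping a coin at j < k corresponds to moving the heap from k to j, or to 0), and heads combine as a disjunctive sum (two heads at the same place would cancel, matching j XOR j = 0). So the Nim-value is the XOR of the 1-indexed positions of the heads.
Face-up positions (1-indexed): [1, 2, 3, 7, 8, 9, 10, 11, 12]
XOR 0 with 1: 0 XOR 1 = 1
XOR 1 with 2: 1 XOR 2 = 3
XOR 3 with 3: 3 XOR 3 = 0
XOR 0 with 7: 0 XOR 7 = 7
XOR 7 with 8: 7 XOR 8 = 15
XOR 15 with 9: 15 XOR 9 = 6
XOR 6 with 10: 6 XOR 10 = 12
XOR 12 with 11: 12 XOR 11 = 7
XOR 7 with 12: 7 XOR 12 = 11
Nim-value = 11

11


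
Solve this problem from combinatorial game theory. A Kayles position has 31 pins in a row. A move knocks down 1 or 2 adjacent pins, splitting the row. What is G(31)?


Kayles: a move removes 1 or 2 adjacent pins from a contiguous row.
Removing pins from a row of k leaves two independent rows (a, b) with a + b = k - 1 (one pin) or a + b = k - 2 (two pins); an end removal gives a = 0.
By Sprague-Grundy, G(k) = mex{ G(a) XOR G(b) } over all these splits. G(0) = 0.
G(1): splits (0,0):0^0=0 -> mex({0}) = 1
G(2): splits (0,1):0^1=1 (0,0):0^0=0 -> mex({0, 1}) = 2
G(3): splits (0,2):0^2=2 (1,1):1^1=0 (0,1):0^1=1 -> mex({0, 1, 2}) = 3
G(4): splits (0,3):0^3=3 (1,2):1^2=3 (0,2):0^2=2 (1,1):1^1=0 -> mex({0, 2, 3}) = 1
G(5): splits (0,4):0^1=1 (1,3):1^3=2 (2,2):2^2=0 (0,3):0^3=3 (1,2):1^2=3 -> mex({0, 1, 2, 3}) = 4
G(6) = mex({0, 1, 2, 4}) = 3
G(7) = mex({0, 1, 3, 4, 5}) = 2
G(8) = mex({0, 2, 3, 5, 6}) = 1
G(9) = mex({0, 1, 2, 3, 6, 7}) = 4
G(10) = mex({0, 1, 3, 4, 5, 7}) = 2
G(11) = mex({0, 1, 2, 3, 4, 5}) = 6
G(12) = mex({0, 1, 2, 3, 5, 6, 7}) = 4
G(13) = mex({0, 2, 3, 4, 6, 7}) = 1
G(14) = mex({0, 1, 4, 5, 6, 7}) = 2
G(15) = mex({0, 1, 2, 3, 4, 5, 6}) = 7
G(16) = mex({0, 2, 3, 5, 6, 7}) = 1
G(17) = mex({0, 1, 2, 3, 5, 6, 7}) = 4
G(18) = mex({0, 1, 2, 4, 5, 6}) = 3
G(19) = mex({0, 1, 3, 4, 5, 7}) = 2
G(20) = mex({0, 2, 3, 4, 5, 6, 7}) = 1
G(21) = mex({0, 1, 2, 3, 5, 6, 7}) = 4
G(22) = mex({0, 1, 2, 3, 4, 5, 7}) = 6
G(23) = mex({0, 1, 2, 3, 4, 5, 6}) = 7
G(24) = mex({0, 1, 2, 3, 5, 6, 7}) = 4
G(25) = mex({0, 2, 3, 4, 6, 7}) = 1
G(26) = mex({0, 1, 3, 4, 5, 6, 7}) = 2
G(27) = mex({0, 1, 2, 3, 4, 5, 6, 7}) = 8
G(28) = mex({0, 1, 2, 3, 4, 6, 7, 8}) = 5
G(29) = mex({0, 1, 2, 3, 5, 6, 7, 8, 9}) = 4
G(30) = mex({0, 1, 2, 3, 4, 5, 6, 9, 10}) = 7
G(31) = mex({0, 1, 3, 4, 5, 7, 10, 11}) = 2
Therefore G(31) = 2.

2


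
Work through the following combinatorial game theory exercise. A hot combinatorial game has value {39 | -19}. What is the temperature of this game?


The game is {39 | -19}, a switch {a | b} with numbers a > b.
Cooling {a | b} by t gives {a - t | b + t}, which stops being hot when a - t = b + t, i.e. at t = (a - b)/2. So the temperature of a switch is (a - b)/2.
Temperature = (Left option - Right option) / 2
= (39 - (-19)) / 2
= 58 / 2
= 29

29


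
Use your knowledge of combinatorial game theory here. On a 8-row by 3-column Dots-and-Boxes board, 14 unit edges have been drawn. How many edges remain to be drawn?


Grid: 8 x 3 boxes, i.e. 9 rows and 4 columns of dots.
Horizontal edges: (rows + 1) * cols = 9 * 3 = 27
Vertical edges: rows * (cols + 1) = 8 * 4 = 32
Total edges: 27 + 32 = 59
Edges drawn: 14
Remaining: 59 - 14 = 45

45


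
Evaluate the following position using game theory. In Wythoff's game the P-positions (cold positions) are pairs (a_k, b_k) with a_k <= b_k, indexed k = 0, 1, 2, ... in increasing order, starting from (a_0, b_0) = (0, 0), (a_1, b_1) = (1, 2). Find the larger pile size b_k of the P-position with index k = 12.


By Wythoff's theorem, a_k = floor(k * phi) and b_k = floor(k * phi^2) = a_k + k, where phi = (1 + sqrt(5))/2 is the golden ratio.
phi = (1 + sqrt(5))/2 = 1.618034
phi^2 = phi + 1 = 2.618034
k = 12
k * phi^2 = 12 * 2.618034 = 31.416408
b_12 = floor(k * phi^2) = 31 (check: a_12 + k = 19 + 12 = 31)

31


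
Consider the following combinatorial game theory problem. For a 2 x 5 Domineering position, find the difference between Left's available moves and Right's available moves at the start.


Board is 2 x 5 (rows x cols).
Left (vertical) placements: (rows-1) * cols = 1 * 5 = 5
Right (horizontal) placements: rows * (cols-1) = 2 * 4 = 8
Advantage = Left - Right = 5 - 8 = -3

-3


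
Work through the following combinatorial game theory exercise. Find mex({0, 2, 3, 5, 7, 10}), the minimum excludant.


Set = {0, 2, 3, 5, 7, 10}
0 is in the set.
1 is NOT in the set. This is the mex.
mex = 1

1


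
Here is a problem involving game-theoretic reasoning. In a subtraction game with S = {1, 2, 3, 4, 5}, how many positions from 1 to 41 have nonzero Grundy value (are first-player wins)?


Subtraction set S = {1, 2, 3, 4, 5}, so G(n) = n mod 6.
G(n) = 0 when n is a multiple of 6.
Multiples of 6 in [1, 41]: 6
N-positions (nonzero Grundy) = 41 - 6 = 35

35


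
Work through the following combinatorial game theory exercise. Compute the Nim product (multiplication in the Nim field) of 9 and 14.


Nim multiplication is bilinear over XOR: (u XOR v) * w = (u*w) XOR (v*w).
So we split each operand into its bit components and XOR the pairwise Nim products.
9 = 1 + 8 (as XOR of powers of 2).
14 = 2 + 4 + 8 (as XOR of powers of 2).
Using the standard Nim-product table on single bits:
  2*2 = 3,   2*4 = 8,   2*8 = 12,
  4*4 = 6,   4*8 = 11,  8*8 = 13,
and  1*x = x (identity), k*l = l*k (commutative).
Pairwise Nim products:
  1 * 2 = 2
  1 * 4 = 4
  1 * 8 = 8
  8 * 2 = 12
  8 * 4 = 11
  8 * 8 = 13
XOR them: 2 XOR 4 XOR 8 XOR 12 XOR 11 XOR 13 = 4.
Result: 9 * 14 = 4 (in Nim).

4


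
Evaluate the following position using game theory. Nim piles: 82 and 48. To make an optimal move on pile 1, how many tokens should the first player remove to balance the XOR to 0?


Piles: 82 and 48
Current XOR: 82 XOR 48 = 98 (non-zero, so this is an N-position).
To make the XOR zero, we need to find a move that balances the piles.
For pile 1 (size 82): target = 82 XOR 98 = 48
We reduce pile 1 from 82 to 48.
Tokens removed: 82 - 48 = 34
Verification: 48 XOR 48 = 0

34


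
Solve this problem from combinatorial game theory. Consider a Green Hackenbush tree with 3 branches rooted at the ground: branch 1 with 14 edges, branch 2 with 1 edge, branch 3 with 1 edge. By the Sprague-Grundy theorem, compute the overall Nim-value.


The tree has 3 branches from the ground vertex.
In Green Hackenbush, the Nim-value of a simple path of length k is k.
Branch 1: length 14, Nim-value = 14
Branch 2: length 1, Nim-value = 1
Branch 3: length 1, Nim-value = 1
Total Nim-value = XOR of all branch values:
0 XOR 14 = 14
14 XOR 1 = 15
15 XOR 1 = 14
Nim-value of the tree = 14

14


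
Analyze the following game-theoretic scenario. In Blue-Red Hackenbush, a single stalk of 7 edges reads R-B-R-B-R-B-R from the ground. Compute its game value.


Edges (from ground): R-B-R-B-R-B-R
By Berlekamp's sign-expansion rule, a Blue-Red Hackenbush stalk has the value of the surreal number whose sign sequence is the edge sequence with B -> + and R -> -.
Sign sequence: -+-+-+-
Trace the sign expansion in the surreal number tree, starting from 0:
Edge 1: R (sign -) -> bounds (-inf, 0), value = -1
Edge 2: B (sign +) -> bounds (-1, 0), value = -1/2
Edge 3: R (sign -) -> bounds (-1, -1/2), value = -3/4
Edge 4: B (sign +) -> bounds (-3/4, -1/2), value = -5/8
Edge 5: R (sign -) -> bounds (-3/4, -5/8), value = -11/16
Edge 6: B (sign +) -> bounds (-11/16, -5/8), value = -21/32
Edge 7: R (sign -) -> bounds (-11/16, -21/32), value = -43/64
Game value = -43/64

-43/64


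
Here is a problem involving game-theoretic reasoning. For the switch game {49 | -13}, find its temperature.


The game is {49 | -13}, a switch {a | b} with numbers a > b.
Cooling {a | b} by t gives {a - t | b + t}, which stops being hot when a - t = b + t, i.e. at t = (a - b)/2. So the temperature of a switch is (a - b)/2.
Temperature = (Left option - Right option) / 2
= (49 - (-13)) / 2
= 62 / 2
= 31

31


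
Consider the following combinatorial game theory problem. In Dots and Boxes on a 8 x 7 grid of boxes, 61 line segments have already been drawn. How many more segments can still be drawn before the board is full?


Grid: 8 x 7 boxes, i.e. 9 rows and 8 columns of dots.
Horizontal edges: (rows + 1) * cols = 9 * 7 = 63
Vertical edges: rows * (cols + 1) = 8 * 8 = 64
Total edges: 63 + 64 = 127
Edges drawn: 61
Remaining: 127 - 61 = 66

66


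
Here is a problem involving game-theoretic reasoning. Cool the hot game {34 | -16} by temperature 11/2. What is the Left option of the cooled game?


Original game: {34 | -16} (a switch {a | b} with a > b).
Cooling by t (for t below the temperature (a - b)/2 = 25) taxes each move by t: {a | b} cooled by t is {a - t | b + t}.
Cooling amount: t = 11/2
Cooled Left option: 34 - 11/2 = 57/2
Cooled Right option: -16 + 11/2 = -21/2
Cooled game: {57/2 | -21/2}
Left option = 57/2

57/2


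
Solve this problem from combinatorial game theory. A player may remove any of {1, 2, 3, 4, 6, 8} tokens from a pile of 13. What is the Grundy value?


The subtraction set is S = {1, 2, 3, 4, 6, 8}.
G(k) = mex{ G(k - s) : s in S, s <= k }. We compute iteratively: G(0) = 0.
G(1) = mex({0}) = 1
G(2) = mex({0, 1}) = 2
G(3) = mex({0, 1, 2}) = 3
G(4) = mex({0, 1, 2, 3}) = 4
G(5) = mex({1, 2, 3, 4}) = 0
G(6) = mex({0, 2, 3, 4}) = 1
G(7) = mex({0, 1, 3, 4}) = 2
G(8) = mex({0, 1, 2, 4}) = 3
G(9) = mex({0, 1, 2, 3}) = 4
G(10) = mex({1, 2, 3, 4}) = 0
G(11) = mex({0, 2, 3, 4}) = 1
G(12) = mex({0, 1, 3, 4}) = 2
Observe that G(5)..G(12) = 0, 1, 2, 3, 4, 0, 1, 2 repeats G(0)..G(7) = 0, 1, 2, 3, 4, 0, 1, 2.
For k >= max(S) = 8, G(k) is determined by the previous 8 values G(k-8)..G(k-1); a window of 8 consecutive values has recurred shifted by 5, so by induction G(k + 5) = G(k) for all k >= 0: the sequence is periodic from the start with period 5.
One period: G(0..4) = 0, 1, 2, 3, 4.
13 mod 5 = 3, so G(13) = G(3) = 3.

3


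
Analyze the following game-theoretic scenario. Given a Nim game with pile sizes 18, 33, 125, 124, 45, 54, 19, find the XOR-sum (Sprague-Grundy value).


We need the XOR (exclusive or) of all pile sizes.
After XOR-ing pile 1 (size 18): 0 XOR 18 = 18
After XOR-ing pile 2 (size 33): 18 XOR 33 = 51
After XOR-ing pile 3 (size 125): 51 XOR 125 = 78
After XOR-ing pile 4 (size 124): 78 XOR 124 = 50
After XOR-ing pile 5 (size 45): 50 XOR 45 = 31
After XOR-ing pile 6 (size 54): 31 XOR 54 = 41
After XOR-ing pile 7 (size 19): 41 XOR 19 = 58
The Nim-value of this position is 58.

58


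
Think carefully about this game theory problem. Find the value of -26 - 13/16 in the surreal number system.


x = -26, y = 13/16
Converting to common denominator: 16
x = -416/16, y = 13/16
x - y = -26 - 13/16 = -429/16

-429/16


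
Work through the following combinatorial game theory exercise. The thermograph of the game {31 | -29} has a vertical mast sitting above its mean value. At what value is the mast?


Game = {31 | -29}, a switch {a | b} with numbers a > b.
Its thermograph has left wall a - t and right wall b + t, which meet at t = (a - b)/2, where both equal (a + b)/2. So the mast (mean value) is at (a + b)/2.
Mean = (31 + (-29))/2 = 2/2 = 1

1


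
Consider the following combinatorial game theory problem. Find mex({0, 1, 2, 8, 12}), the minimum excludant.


Set = {0, 1, 2, 8, 12}
0 is in the set.
1 is in the set.
2 is in the set.
3 is NOT in the set. This is the mex.
mex = 3

3


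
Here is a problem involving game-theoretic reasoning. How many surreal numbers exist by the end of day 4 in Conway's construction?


Day 0: {|} = 0 is born. Count = 1.
Day n: the number of surreal numbers born by day n is 2^(n+1) - 1.
By day 0: 2^1 - 1 = 1
By day 1: 2^2 - 1 = 3
By day 2: 2^3 - 1 = 7
By day 3: 2^4 - 1 = 15
By day 4: 2^5 - 1 = 31
By day 4: 31 surreal numbers.

31


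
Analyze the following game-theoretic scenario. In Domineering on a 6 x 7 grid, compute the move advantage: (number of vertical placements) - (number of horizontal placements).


Board is 6 x 7 (rows x cols).
Left (vertical) placements: (rows-1) * cols = 5 * 7 = 35
Right (horizontal) placements: rows * (cols-1) = 6 * 6 = 36
Advantage = Left - Right = 35 - 36 = -1

-1


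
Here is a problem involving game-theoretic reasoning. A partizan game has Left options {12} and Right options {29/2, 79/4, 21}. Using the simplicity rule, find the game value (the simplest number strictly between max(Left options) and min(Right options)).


Left options: {12}, max = 12
Right options: {29/2, 79/4, 21}, min = 29/2
All options are numbers and max(Left) < min(Right), so by the simplicity theorem the value is the simplest (earliest-born) number strictly between 12 and 29/2.
Integers 13 through 14 all lie strictly between 12 and 29/2.
Among integers, the simplest (lowest birthday = smallest |n|; 0 is born on day 0, +-n on day n) is 13.
No non-integer in the interval can be simpler: if x is a non-integer in the interval, then floor(x) or ceil(x) also lies in the interval (the interval contains an integer), and both are proper prefixes of x's sign expansion, i.e. born earlier. So the game value is 13.
Game value = 13

13


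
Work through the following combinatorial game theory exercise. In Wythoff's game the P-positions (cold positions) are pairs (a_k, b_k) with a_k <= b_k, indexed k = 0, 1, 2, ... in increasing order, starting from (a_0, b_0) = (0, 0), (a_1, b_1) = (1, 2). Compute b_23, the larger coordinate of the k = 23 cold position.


By Wythoff's theorem, a_k = floor(k * phi) and b_k = floor(k * phi^2) = a_k + k, where phi = (1 + sqrt(5))/2 is the golden ratio.
phi = (1 + sqrt(5))/2 = 1.618034
phi^2 = phi + 1 = 2.618034
k = 23
k * phi^2 = 23 * 2.618034 = 60.214782
b_23 = floor(k * phi^2) = 60 (check: a_23 + k = 37 + 23 = 60)

60
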